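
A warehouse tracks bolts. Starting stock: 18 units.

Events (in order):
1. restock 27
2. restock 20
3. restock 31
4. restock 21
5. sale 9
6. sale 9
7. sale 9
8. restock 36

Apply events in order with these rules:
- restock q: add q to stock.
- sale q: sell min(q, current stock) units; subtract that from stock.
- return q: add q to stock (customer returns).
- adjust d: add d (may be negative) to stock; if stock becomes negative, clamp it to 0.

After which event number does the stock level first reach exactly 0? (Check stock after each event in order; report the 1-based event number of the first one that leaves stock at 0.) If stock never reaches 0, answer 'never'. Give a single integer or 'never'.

Answer: never

Derivation:
Processing events:
Start: stock = 18
  Event 1 (restock 27): 18 + 27 = 45
  Event 2 (restock 20): 45 + 20 = 65
  Event 3 (restock 31): 65 + 31 = 96
  Event 4 (restock 21): 96 + 21 = 117
  Event 5 (sale 9): sell min(9,117)=9. stock: 117 - 9 = 108. total_sold = 9
  Event 6 (sale 9): sell min(9,108)=9. stock: 108 - 9 = 99. total_sold = 18
  Event 7 (sale 9): sell min(9,99)=9. stock: 99 - 9 = 90. total_sold = 27
  Event 8 (restock 36): 90 + 36 = 126
Final: stock = 126, total_sold = 27

Stock never reaches 0.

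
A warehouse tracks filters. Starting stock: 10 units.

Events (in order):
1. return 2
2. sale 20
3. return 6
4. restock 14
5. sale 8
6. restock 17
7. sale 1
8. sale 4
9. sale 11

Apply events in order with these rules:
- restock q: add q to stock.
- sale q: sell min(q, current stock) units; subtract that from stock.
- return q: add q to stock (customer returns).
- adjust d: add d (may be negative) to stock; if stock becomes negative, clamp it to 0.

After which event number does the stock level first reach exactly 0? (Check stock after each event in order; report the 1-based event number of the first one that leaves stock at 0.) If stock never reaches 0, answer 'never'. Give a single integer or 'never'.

Answer: 2

Derivation:
Processing events:
Start: stock = 10
  Event 1 (return 2): 10 + 2 = 12
  Event 2 (sale 20): sell min(20,12)=12. stock: 12 - 12 = 0. total_sold = 12
  Event 3 (return 6): 0 + 6 = 6
  Event 4 (restock 14): 6 + 14 = 20
  Event 5 (sale 8): sell min(8,20)=8. stock: 20 - 8 = 12. total_sold = 20
  Event 6 (restock 17): 12 + 17 = 29
  Event 7 (sale 1): sell min(1,29)=1. stock: 29 - 1 = 28. total_sold = 21
  Event 8 (sale 4): sell min(4,28)=4. stock: 28 - 4 = 24. total_sold = 25
  Event 9 (sale 11): sell min(11,24)=11. stock: 24 - 11 = 13. total_sold = 36
Final: stock = 13, total_sold = 36

First zero at event 2.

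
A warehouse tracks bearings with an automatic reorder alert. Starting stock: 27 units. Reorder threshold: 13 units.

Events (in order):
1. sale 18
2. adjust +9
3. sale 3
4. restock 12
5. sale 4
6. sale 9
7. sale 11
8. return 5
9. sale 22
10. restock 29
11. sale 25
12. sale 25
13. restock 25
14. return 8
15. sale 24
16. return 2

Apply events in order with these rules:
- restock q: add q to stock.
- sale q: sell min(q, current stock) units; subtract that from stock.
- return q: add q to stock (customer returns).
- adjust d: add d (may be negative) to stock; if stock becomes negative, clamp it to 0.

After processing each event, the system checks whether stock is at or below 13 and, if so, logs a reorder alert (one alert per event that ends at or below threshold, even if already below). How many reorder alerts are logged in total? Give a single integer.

Processing events:
Start: stock = 27
  Event 1 (sale 18): sell min(18,27)=18. stock: 27 - 18 = 9. total_sold = 18
  Event 2 (adjust +9): 9 + 9 = 18
  Event 3 (sale 3): sell min(3,18)=3. stock: 18 - 3 = 15. total_sold = 21
  Event 4 (restock 12): 15 + 12 = 27
  Event 5 (sale 4): sell min(4,27)=4. stock: 27 - 4 = 23. total_sold = 25
  Event 6 (sale 9): sell min(9,23)=9. stock: 23 - 9 = 14. total_sold = 34
  Event 7 (sale 11): sell min(11,14)=11. stock: 14 - 11 = 3. total_sold = 45
  Event 8 (return 5): 3 + 5 = 8
  Event 9 (sale 22): sell min(22,8)=8. stock: 8 - 8 = 0. total_sold = 53
  Event 10 (restock 29): 0 + 29 = 29
  Event 11 (sale 25): sell min(25,29)=25. stock: 29 - 25 = 4. total_sold = 78
  Event 12 (sale 25): sell min(25,4)=4. stock: 4 - 4 = 0. total_sold = 82
  Event 13 (restock 25): 0 + 25 = 25
  Event 14 (return 8): 25 + 8 = 33
  Event 15 (sale 24): sell min(24,33)=24. stock: 33 - 24 = 9. total_sold = 106
  Event 16 (return 2): 9 + 2 = 11
Final: stock = 11, total_sold = 106

Checking against threshold 13:
  After event 1: stock=9 <= 13 -> ALERT
  After event 2: stock=18 > 13
  After event 3: stock=15 > 13
  After event 4: stock=27 > 13
  After event 5: stock=23 > 13
  After event 6: stock=14 > 13
  After event 7: stock=3 <= 13 -> ALERT
  After event 8: stock=8 <= 13 -> ALERT
  After event 9: stock=0 <= 13 -> ALERT
  After event 10: stock=29 > 13
  After event 11: stock=4 <= 13 -> ALERT
  After event 12: stock=0 <= 13 -> ALERT
  After event 13: stock=25 > 13
  After event 14: stock=33 > 13
  After event 15: stock=9 <= 13 -> ALERT
  After event 16: stock=11 <= 13 -> ALERT
Alert events: [1, 7, 8, 9, 11, 12, 15, 16]. Count = 8

Answer: 8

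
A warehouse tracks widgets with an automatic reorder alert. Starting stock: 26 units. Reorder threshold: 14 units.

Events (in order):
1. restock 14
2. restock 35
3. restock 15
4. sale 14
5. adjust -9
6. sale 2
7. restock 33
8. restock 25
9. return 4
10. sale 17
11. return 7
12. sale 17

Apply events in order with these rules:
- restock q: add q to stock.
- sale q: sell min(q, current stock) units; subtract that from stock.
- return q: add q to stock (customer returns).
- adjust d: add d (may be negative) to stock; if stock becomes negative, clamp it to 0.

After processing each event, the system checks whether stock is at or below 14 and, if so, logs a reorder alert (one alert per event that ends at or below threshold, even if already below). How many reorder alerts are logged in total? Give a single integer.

Processing events:
Start: stock = 26
  Event 1 (restock 14): 26 + 14 = 40
  Event 2 (restock 35): 40 + 35 = 75
  Event 3 (restock 15): 75 + 15 = 90
  Event 4 (sale 14): sell min(14,90)=14. stock: 90 - 14 = 76. total_sold = 14
  Event 5 (adjust -9): 76 + -9 = 67
  Event 6 (sale 2): sell min(2,67)=2. stock: 67 - 2 = 65. total_sold = 16
  Event 7 (restock 33): 65 + 33 = 98
  Event 8 (restock 25): 98 + 25 = 123
  Event 9 (return 4): 123 + 4 = 127
  Event 10 (sale 17): sell min(17,127)=17. stock: 127 - 17 = 110. total_sold = 33
  Event 11 (return 7): 110 + 7 = 117
  Event 12 (sale 17): sell min(17,117)=17. stock: 117 - 17 = 100. total_sold = 50
Final: stock = 100, total_sold = 50

Checking against threshold 14:
  After event 1: stock=40 > 14
  After event 2: stock=75 > 14
  After event 3: stock=90 > 14
  After event 4: stock=76 > 14
  After event 5: stock=67 > 14
  After event 6: stock=65 > 14
  After event 7: stock=98 > 14
  After event 8: stock=123 > 14
  After event 9: stock=127 > 14
  After event 10: stock=110 > 14
  After event 11: stock=117 > 14
  After event 12: stock=100 > 14
Alert events: []. Count = 0

Answer: 0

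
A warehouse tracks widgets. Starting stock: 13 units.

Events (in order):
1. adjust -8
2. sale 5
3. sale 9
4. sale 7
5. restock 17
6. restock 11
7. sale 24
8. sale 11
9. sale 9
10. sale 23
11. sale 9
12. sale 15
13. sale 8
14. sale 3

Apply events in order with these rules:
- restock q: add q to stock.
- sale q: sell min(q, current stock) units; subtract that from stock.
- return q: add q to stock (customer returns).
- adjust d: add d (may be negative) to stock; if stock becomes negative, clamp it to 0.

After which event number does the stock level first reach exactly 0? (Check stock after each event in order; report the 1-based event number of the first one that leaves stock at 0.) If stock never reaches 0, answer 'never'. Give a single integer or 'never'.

Answer: 2

Derivation:
Processing events:
Start: stock = 13
  Event 1 (adjust -8): 13 + -8 = 5
  Event 2 (sale 5): sell min(5,5)=5. stock: 5 - 5 = 0. total_sold = 5
  Event 3 (sale 9): sell min(9,0)=0. stock: 0 - 0 = 0. total_sold = 5
  Event 4 (sale 7): sell min(7,0)=0. stock: 0 - 0 = 0. total_sold = 5
  Event 5 (restock 17): 0 + 17 = 17
  Event 6 (restock 11): 17 + 11 = 28
  Event 7 (sale 24): sell min(24,28)=24. stock: 28 - 24 = 4. total_sold = 29
  Event 8 (sale 11): sell min(11,4)=4. stock: 4 - 4 = 0. total_sold = 33
  Event 9 (sale 9): sell min(9,0)=0. stock: 0 - 0 = 0. total_sold = 33
  Event 10 (sale 23): sell min(23,0)=0. stock: 0 - 0 = 0. total_sold = 33
  Event 11 (sale 9): sell min(9,0)=0. stock: 0 - 0 = 0. total_sold = 33
  Event 12 (sale 15): sell min(15,0)=0. stock: 0 - 0 = 0. total_sold = 33
  Event 13 (sale 8): sell min(8,0)=0. stock: 0 - 0 = 0. total_sold = 33
  Event 14 (sale 3): sell min(3,0)=0. stock: 0 - 0 = 0. total_sold = 33
Final: stock = 0, total_sold = 33

First zero at event 2.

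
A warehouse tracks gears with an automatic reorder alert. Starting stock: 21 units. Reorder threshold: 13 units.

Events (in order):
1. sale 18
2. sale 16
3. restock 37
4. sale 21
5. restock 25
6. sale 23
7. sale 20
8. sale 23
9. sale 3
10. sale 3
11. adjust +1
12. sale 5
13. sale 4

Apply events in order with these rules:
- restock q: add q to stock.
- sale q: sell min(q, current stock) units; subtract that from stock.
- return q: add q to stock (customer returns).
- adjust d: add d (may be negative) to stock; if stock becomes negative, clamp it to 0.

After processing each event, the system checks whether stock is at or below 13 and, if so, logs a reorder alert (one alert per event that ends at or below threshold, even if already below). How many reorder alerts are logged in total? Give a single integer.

Answer: 9

Derivation:
Processing events:
Start: stock = 21
  Event 1 (sale 18): sell min(18,21)=18. stock: 21 - 18 = 3. total_sold = 18
  Event 2 (sale 16): sell min(16,3)=3. stock: 3 - 3 = 0. total_sold = 21
  Event 3 (restock 37): 0 + 37 = 37
  Event 4 (sale 21): sell min(21,37)=21. stock: 37 - 21 = 16. total_sold = 42
  Event 5 (restock 25): 16 + 25 = 41
  Event 6 (sale 23): sell min(23,41)=23. stock: 41 - 23 = 18. total_sold = 65
  Event 7 (sale 20): sell min(20,18)=18. stock: 18 - 18 = 0. total_sold = 83
  Event 8 (sale 23): sell min(23,0)=0. stock: 0 - 0 = 0. total_sold = 83
  Event 9 (sale 3): sell min(3,0)=0. stock: 0 - 0 = 0. total_sold = 83
  Event 10 (sale 3): sell min(3,0)=0. stock: 0 - 0 = 0. total_sold = 83
  Event 11 (adjust +1): 0 + 1 = 1
  Event 12 (sale 5): sell min(5,1)=1. stock: 1 - 1 = 0. total_sold = 84
  Event 13 (sale 4): sell min(4,0)=0. stock: 0 - 0 = 0. total_sold = 84
Final: stock = 0, total_sold = 84

Checking against threshold 13:
  After event 1: stock=3 <= 13 -> ALERT
  After event 2: stock=0 <= 13 -> ALERT
  After event 3: stock=37 > 13
  After event 4: stock=16 > 13
  After event 5: stock=41 > 13
  After event 6: stock=18 > 13
  After event 7: stock=0 <= 13 -> ALERT
  After event 8: stock=0 <= 13 -> ALERT
  After event 9: stock=0 <= 13 -> ALERT
  After event 10: stock=0 <= 13 -> ALERT
  After event 11: stock=1 <= 13 -> ALERT
  After event 12: stock=0 <= 13 -> ALERT
  After event 13: stock=0 <= 13 -> ALERT
Alert events: [1, 2, 7, 8, 9, 10, 11, 12, 13]. Count = 9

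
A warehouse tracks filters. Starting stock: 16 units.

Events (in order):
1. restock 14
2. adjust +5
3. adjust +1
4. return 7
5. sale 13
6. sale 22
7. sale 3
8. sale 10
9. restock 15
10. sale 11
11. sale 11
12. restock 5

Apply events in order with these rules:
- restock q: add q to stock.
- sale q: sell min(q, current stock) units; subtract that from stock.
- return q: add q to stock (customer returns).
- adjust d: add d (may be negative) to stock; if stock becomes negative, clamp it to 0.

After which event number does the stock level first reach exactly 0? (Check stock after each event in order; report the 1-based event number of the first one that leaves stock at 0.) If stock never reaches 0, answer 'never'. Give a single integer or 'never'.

Answer: 8

Derivation:
Processing events:
Start: stock = 16
  Event 1 (restock 14): 16 + 14 = 30
  Event 2 (adjust +5): 30 + 5 = 35
  Event 3 (adjust +1): 35 + 1 = 36
  Event 4 (return 7): 36 + 7 = 43
  Event 5 (sale 13): sell min(13,43)=13. stock: 43 - 13 = 30. total_sold = 13
  Event 6 (sale 22): sell min(22,30)=22. stock: 30 - 22 = 8. total_sold = 35
  Event 7 (sale 3): sell min(3,8)=3. stock: 8 - 3 = 5. total_sold = 38
  Event 8 (sale 10): sell min(10,5)=5. stock: 5 - 5 = 0. total_sold = 43
  Event 9 (restock 15): 0 + 15 = 15
  Event 10 (sale 11): sell min(11,15)=11. stock: 15 - 11 = 4. total_sold = 54
  Event 11 (sale 11): sell min(11,4)=4. stock: 4 - 4 = 0. total_sold = 58
  Event 12 (restock 5): 0 + 5 = 5
Final: stock = 5, total_sold = 58

First zero at event 8.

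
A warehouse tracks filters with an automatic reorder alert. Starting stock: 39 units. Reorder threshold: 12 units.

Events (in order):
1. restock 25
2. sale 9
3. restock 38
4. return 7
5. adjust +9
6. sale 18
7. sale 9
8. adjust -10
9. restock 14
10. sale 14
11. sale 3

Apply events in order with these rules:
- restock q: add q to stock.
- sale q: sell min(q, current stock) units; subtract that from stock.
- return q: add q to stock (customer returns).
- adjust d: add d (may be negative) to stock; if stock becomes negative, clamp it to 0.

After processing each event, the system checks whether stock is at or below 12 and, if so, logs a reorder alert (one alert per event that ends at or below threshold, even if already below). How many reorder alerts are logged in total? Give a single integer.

Answer: 0

Derivation:
Processing events:
Start: stock = 39
  Event 1 (restock 25): 39 + 25 = 64
  Event 2 (sale 9): sell min(9,64)=9. stock: 64 - 9 = 55. total_sold = 9
  Event 3 (restock 38): 55 + 38 = 93
  Event 4 (return 7): 93 + 7 = 100
  Event 5 (adjust +9): 100 + 9 = 109
  Event 6 (sale 18): sell min(18,109)=18. stock: 109 - 18 = 91. total_sold = 27
  Event 7 (sale 9): sell min(9,91)=9. stock: 91 - 9 = 82. total_sold = 36
  Event 8 (adjust -10): 82 + -10 = 72
  Event 9 (restock 14): 72 + 14 = 86
  Event 10 (sale 14): sell min(14,86)=14. stock: 86 - 14 = 72. total_sold = 50
  Event 11 (sale 3): sell min(3,72)=3. stock: 72 - 3 = 69. total_sold = 53
Final: stock = 69, total_sold = 53

Checking against threshold 12:
  After event 1: stock=64 > 12
  After event 2: stock=55 > 12
  After event 3: stock=93 > 12
  After event 4: stock=100 > 12
  After event 5: stock=109 > 12
  After event 6: stock=91 > 12
  After event 7: stock=82 > 12
  After event 8: stock=72 > 12
  After event 9: stock=86 > 12
  After event 10: stock=72 > 12
  After event 11: stock=69 > 12
Alert events: []. Count = 0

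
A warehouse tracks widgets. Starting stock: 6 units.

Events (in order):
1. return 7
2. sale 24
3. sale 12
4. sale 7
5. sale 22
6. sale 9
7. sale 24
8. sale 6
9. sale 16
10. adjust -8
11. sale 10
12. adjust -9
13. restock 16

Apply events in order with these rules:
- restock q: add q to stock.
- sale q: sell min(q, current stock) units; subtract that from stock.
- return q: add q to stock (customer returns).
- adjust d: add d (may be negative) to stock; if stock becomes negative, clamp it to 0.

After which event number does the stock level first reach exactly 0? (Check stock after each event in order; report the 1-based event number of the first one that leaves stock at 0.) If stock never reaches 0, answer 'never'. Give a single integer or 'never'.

Answer: 2

Derivation:
Processing events:
Start: stock = 6
  Event 1 (return 7): 6 + 7 = 13
  Event 2 (sale 24): sell min(24,13)=13. stock: 13 - 13 = 0. total_sold = 13
  Event 3 (sale 12): sell min(12,0)=0. stock: 0 - 0 = 0. total_sold = 13
  Event 4 (sale 7): sell min(7,0)=0. stock: 0 - 0 = 0. total_sold = 13
  Event 5 (sale 22): sell min(22,0)=0. stock: 0 - 0 = 0. total_sold = 13
  Event 6 (sale 9): sell min(9,0)=0. stock: 0 - 0 = 0. total_sold = 13
  Event 7 (sale 24): sell min(24,0)=0. stock: 0 - 0 = 0. total_sold = 13
  Event 8 (sale 6): sell min(6,0)=0. stock: 0 - 0 = 0. total_sold = 13
  Event 9 (sale 16): sell min(16,0)=0. stock: 0 - 0 = 0. total_sold = 13
  Event 10 (adjust -8): 0 + -8 = 0 (clamped to 0)
  Event 11 (sale 10): sell min(10,0)=0. stock: 0 - 0 = 0. total_sold = 13
  Event 12 (adjust -9): 0 + -9 = 0 (clamped to 0)
  Event 13 (restock 16): 0 + 16 = 16
Final: stock = 16, total_sold = 13

First zero at event 2.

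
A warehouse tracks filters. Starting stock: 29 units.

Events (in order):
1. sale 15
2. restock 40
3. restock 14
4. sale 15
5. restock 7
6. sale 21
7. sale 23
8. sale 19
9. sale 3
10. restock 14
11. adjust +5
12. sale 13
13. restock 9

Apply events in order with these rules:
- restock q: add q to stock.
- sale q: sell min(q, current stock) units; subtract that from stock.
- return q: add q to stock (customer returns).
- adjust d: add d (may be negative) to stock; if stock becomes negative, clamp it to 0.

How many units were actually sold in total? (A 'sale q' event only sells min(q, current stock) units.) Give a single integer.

Processing events:
Start: stock = 29
  Event 1 (sale 15): sell min(15,29)=15. stock: 29 - 15 = 14. total_sold = 15
  Event 2 (restock 40): 14 + 40 = 54
  Event 3 (restock 14): 54 + 14 = 68
  Event 4 (sale 15): sell min(15,68)=15. stock: 68 - 15 = 53. total_sold = 30
  Event 5 (restock 7): 53 + 7 = 60
  Event 6 (sale 21): sell min(21,60)=21. stock: 60 - 21 = 39. total_sold = 51
  Event 7 (sale 23): sell min(23,39)=23. stock: 39 - 23 = 16. total_sold = 74
  Event 8 (sale 19): sell min(19,16)=16. stock: 16 - 16 = 0. total_sold = 90
  Event 9 (sale 3): sell min(3,0)=0. stock: 0 - 0 = 0. total_sold = 90
  Event 10 (restock 14): 0 + 14 = 14
  Event 11 (adjust +5): 14 + 5 = 19
  Event 12 (sale 13): sell min(13,19)=13. stock: 19 - 13 = 6. total_sold = 103
  Event 13 (restock 9): 6 + 9 = 15
Final: stock = 15, total_sold = 103

Answer: 103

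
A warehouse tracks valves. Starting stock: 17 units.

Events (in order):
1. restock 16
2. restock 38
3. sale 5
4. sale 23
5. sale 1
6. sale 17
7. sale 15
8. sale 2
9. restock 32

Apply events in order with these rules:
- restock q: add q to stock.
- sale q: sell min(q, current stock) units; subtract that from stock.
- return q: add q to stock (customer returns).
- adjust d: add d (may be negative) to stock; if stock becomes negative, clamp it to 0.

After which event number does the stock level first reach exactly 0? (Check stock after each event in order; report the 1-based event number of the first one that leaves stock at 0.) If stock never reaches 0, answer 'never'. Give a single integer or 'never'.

Processing events:
Start: stock = 17
  Event 1 (restock 16): 17 + 16 = 33
  Event 2 (restock 38): 33 + 38 = 71
  Event 3 (sale 5): sell min(5,71)=5. stock: 71 - 5 = 66. total_sold = 5
  Event 4 (sale 23): sell min(23,66)=23. stock: 66 - 23 = 43. total_sold = 28
  Event 5 (sale 1): sell min(1,43)=1. stock: 43 - 1 = 42. total_sold = 29
  Event 6 (sale 17): sell min(17,42)=17. stock: 42 - 17 = 25. total_sold = 46
  Event 7 (sale 15): sell min(15,25)=15. stock: 25 - 15 = 10. total_sold = 61
  Event 8 (sale 2): sell min(2,10)=2. stock: 10 - 2 = 8. total_sold = 63
  Event 9 (restock 32): 8 + 32 = 40
Final: stock = 40, total_sold = 63

Stock never reaches 0.

Answer: never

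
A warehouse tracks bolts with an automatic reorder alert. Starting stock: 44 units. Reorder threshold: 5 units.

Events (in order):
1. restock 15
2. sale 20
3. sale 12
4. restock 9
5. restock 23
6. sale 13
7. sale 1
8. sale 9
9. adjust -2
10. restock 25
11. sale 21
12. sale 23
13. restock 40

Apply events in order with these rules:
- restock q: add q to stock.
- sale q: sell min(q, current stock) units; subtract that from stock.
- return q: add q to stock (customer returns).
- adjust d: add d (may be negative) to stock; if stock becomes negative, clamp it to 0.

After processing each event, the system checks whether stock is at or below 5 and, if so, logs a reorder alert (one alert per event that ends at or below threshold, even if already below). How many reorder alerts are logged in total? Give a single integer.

Answer: 0

Derivation:
Processing events:
Start: stock = 44
  Event 1 (restock 15): 44 + 15 = 59
  Event 2 (sale 20): sell min(20,59)=20. stock: 59 - 20 = 39. total_sold = 20
  Event 3 (sale 12): sell min(12,39)=12. stock: 39 - 12 = 27. total_sold = 32
  Event 4 (restock 9): 27 + 9 = 36
  Event 5 (restock 23): 36 + 23 = 59
  Event 6 (sale 13): sell min(13,59)=13. stock: 59 - 13 = 46. total_sold = 45
  Event 7 (sale 1): sell min(1,46)=1. stock: 46 - 1 = 45. total_sold = 46
  Event 8 (sale 9): sell min(9,45)=9. stock: 45 - 9 = 36. total_sold = 55
  Event 9 (adjust -2): 36 + -2 = 34
  Event 10 (restock 25): 34 + 25 = 59
  Event 11 (sale 21): sell min(21,59)=21. stock: 59 - 21 = 38. total_sold = 76
  Event 12 (sale 23): sell min(23,38)=23. stock: 38 - 23 = 15. total_sold = 99
  Event 13 (restock 40): 15 + 40 = 55
Final: stock = 55, total_sold = 99

Checking against threshold 5:
  After event 1: stock=59 > 5
  After event 2: stock=39 > 5
  After event 3: stock=27 > 5
  After event 4: stock=36 > 5
  After event 5: stock=59 > 5
  After event 6: stock=46 > 5
  After event 7: stock=45 > 5
  After event 8: stock=36 > 5
  After event 9: stock=34 > 5
  After event 10: stock=59 > 5
  After event 11: stock=38 > 5
  After event 12: stock=15 > 5
  After event 13: stock=55 > 5
Alert events: []. Count = 0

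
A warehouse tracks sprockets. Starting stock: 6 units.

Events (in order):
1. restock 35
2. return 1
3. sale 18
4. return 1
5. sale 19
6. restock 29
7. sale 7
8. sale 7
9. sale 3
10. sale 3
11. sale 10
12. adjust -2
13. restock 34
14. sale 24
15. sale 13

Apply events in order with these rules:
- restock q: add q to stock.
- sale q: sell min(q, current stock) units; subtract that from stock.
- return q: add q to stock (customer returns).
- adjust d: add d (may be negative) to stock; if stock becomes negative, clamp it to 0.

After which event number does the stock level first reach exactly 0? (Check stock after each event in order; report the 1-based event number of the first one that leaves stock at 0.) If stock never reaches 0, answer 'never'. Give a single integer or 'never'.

Answer: 15

Derivation:
Processing events:
Start: stock = 6
  Event 1 (restock 35): 6 + 35 = 41
  Event 2 (return 1): 41 + 1 = 42
  Event 3 (sale 18): sell min(18,42)=18. stock: 42 - 18 = 24. total_sold = 18
  Event 4 (return 1): 24 + 1 = 25
  Event 5 (sale 19): sell min(19,25)=19. stock: 25 - 19 = 6. total_sold = 37
  Event 6 (restock 29): 6 + 29 = 35
  Event 7 (sale 7): sell min(7,35)=7. stock: 35 - 7 = 28. total_sold = 44
  Event 8 (sale 7): sell min(7,28)=7. stock: 28 - 7 = 21. total_sold = 51
  Event 9 (sale 3): sell min(3,21)=3. stock: 21 - 3 = 18. total_sold = 54
  Event 10 (sale 3): sell min(3,18)=3. stock: 18 - 3 = 15. total_sold = 57
  Event 11 (sale 10): sell min(10,15)=10. stock: 15 - 10 = 5. total_sold = 67
  Event 12 (adjust -2): 5 + -2 = 3
  Event 13 (restock 34): 3 + 34 = 37
  Event 14 (sale 24): sell min(24,37)=24. stock: 37 - 24 = 13. total_sold = 91
  Event 15 (sale 13): sell min(13,13)=13. stock: 13 - 13 = 0. total_sold = 104
Final: stock = 0, total_sold = 104

First zero at event 15.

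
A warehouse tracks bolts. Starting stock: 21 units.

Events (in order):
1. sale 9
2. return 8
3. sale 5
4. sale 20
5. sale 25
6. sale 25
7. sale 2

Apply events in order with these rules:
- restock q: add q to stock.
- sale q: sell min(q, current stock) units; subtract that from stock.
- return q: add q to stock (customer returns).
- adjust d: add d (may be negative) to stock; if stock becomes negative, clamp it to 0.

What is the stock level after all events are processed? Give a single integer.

Processing events:
Start: stock = 21
  Event 1 (sale 9): sell min(9,21)=9. stock: 21 - 9 = 12. total_sold = 9
  Event 2 (return 8): 12 + 8 = 20
  Event 3 (sale 5): sell min(5,20)=5. stock: 20 - 5 = 15. total_sold = 14
  Event 4 (sale 20): sell min(20,15)=15. stock: 15 - 15 = 0. total_sold = 29
  Event 5 (sale 25): sell min(25,0)=0. stock: 0 - 0 = 0. total_sold = 29
  Event 6 (sale 25): sell min(25,0)=0. stock: 0 - 0 = 0. total_sold = 29
  Event 7 (sale 2): sell min(2,0)=0. stock: 0 - 0 = 0. total_sold = 29
Final: stock = 0, total_sold = 29

Answer: 0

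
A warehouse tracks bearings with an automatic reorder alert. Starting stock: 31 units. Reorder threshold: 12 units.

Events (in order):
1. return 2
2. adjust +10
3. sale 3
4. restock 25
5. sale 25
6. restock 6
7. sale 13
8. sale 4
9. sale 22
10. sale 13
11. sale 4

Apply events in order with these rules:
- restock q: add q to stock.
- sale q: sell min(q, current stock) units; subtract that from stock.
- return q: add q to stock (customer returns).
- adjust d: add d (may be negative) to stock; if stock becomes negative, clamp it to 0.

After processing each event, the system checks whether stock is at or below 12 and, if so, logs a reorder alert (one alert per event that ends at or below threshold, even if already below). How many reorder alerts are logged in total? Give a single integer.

Answer: 3

Derivation:
Processing events:
Start: stock = 31
  Event 1 (return 2): 31 + 2 = 33
  Event 2 (adjust +10): 33 + 10 = 43
  Event 3 (sale 3): sell min(3,43)=3. stock: 43 - 3 = 40. total_sold = 3
  Event 4 (restock 25): 40 + 25 = 65
  Event 5 (sale 25): sell min(25,65)=25. stock: 65 - 25 = 40. total_sold = 28
  Event 6 (restock 6): 40 + 6 = 46
  Event 7 (sale 13): sell min(13,46)=13. stock: 46 - 13 = 33. total_sold = 41
  Event 8 (sale 4): sell min(4,33)=4. stock: 33 - 4 = 29. total_sold = 45
  Event 9 (sale 22): sell min(22,29)=22. stock: 29 - 22 = 7. total_sold = 67
  Event 10 (sale 13): sell min(13,7)=7. stock: 7 - 7 = 0. total_sold = 74
  Event 11 (sale 4): sell min(4,0)=0. stock: 0 - 0 = 0. total_sold = 74
Final: stock = 0, total_sold = 74

Checking against threshold 12:
  After event 1: stock=33 > 12
  After event 2: stock=43 > 12
  After event 3: stock=40 > 12
  After event 4: stock=65 > 12
  After event 5: stock=40 > 12
  After event 6: stock=46 > 12
  After event 7: stock=33 > 12
  After event 8: stock=29 > 12
  After event 9: stock=7 <= 12 -> ALERT
  After event 10: stock=0 <= 12 -> ALERT
  After event 11: stock=0 <= 12 -> ALERT
Alert events: [9, 10, 11]. Count = 3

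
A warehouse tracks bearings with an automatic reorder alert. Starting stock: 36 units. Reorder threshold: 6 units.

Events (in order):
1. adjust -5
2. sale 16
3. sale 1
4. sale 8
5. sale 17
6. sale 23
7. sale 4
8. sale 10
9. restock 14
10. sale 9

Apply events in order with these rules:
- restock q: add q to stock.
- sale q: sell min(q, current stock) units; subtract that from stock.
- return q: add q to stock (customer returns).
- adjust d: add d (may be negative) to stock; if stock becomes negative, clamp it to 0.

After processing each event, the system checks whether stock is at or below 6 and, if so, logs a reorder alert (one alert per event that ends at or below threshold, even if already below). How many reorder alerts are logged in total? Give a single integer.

Answer: 6

Derivation:
Processing events:
Start: stock = 36
  Event 1 (adjust -5): 36 + -5 = 31
  Event 2 (sale 16): sell min(16,31)=16. stock: 31 - 16 = 15. total_sold = 16
  Event 3 (sale 1): sell min(1,15)=1. stock: 15 - 1 = 14. total_sold = 17
  Event 4 (sale 8): sell min(8,14)=8. stock: 14 - 8 = 6. total_sold = 25
  Event 5 (sale 17): sell min(17,6)=6. stock: 6 - 6 = 0. total_sold = 31
  Event 6 (sale 23): sell min(23,0)=0. stock: 0 - 0 = 0. total_sold = 31
  Event 7 (sale 4): sell min(4,0)=0. stock: 0 - 0 = 0. total_sold = 31
  Event 8 (sale 10): sell min(10,0)=0. stock: 0 - 0 = 0. total_sold = 31
  Event 9 (restock 14): 0 + 14 = 14
  Event 10 (sale 9): sell min(9,14)=9. stock: 14 - 9 = 5. total_sold = 40
Final: stock = 5, total_sold = 40

Checking against threshold 6:
  After event 1: stock=31 > 6
  After event 2: stock=15 > 6
  After event 3: stock=14 > 6
  After event 4: stock=6 <= 6 -> ALERT
  After event 5: stock=0 <= 6 -> ALERT
  After event 6: stock=0 <= 6 -> ALERT
  After event 7: stock=0 <= 6 -> ALERT
  After event 8: stock=0 <= 6 -> ALERT
  After event 9: stock=14 > 6
  After event 10: stock=5 <= 6 -> ALERT
Alert events: [4, 5, 6, 7, 8, 10]. Count = 6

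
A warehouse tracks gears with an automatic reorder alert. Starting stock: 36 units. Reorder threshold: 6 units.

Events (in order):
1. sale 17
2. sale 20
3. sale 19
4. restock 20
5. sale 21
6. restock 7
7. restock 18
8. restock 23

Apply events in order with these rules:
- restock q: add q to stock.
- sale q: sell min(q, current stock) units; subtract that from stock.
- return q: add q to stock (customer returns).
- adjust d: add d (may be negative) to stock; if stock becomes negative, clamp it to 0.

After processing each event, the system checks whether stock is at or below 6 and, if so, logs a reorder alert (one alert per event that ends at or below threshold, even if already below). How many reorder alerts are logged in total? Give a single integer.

Answer: 3

Derivation:
Processing events:
Start: stock = 36
  Event 1 (sale 17): sell min(17,36)=17. stock: 36 - 17 = 19. total_sold = 17
  Event 2 (sale 20): sell min(20,19)=19. stock: 19 - 19 = 0. total_sold = 36
  Event 3 (sale 19): sell min(19,0)=0. stock: 0 - 0 = 0. total_sold = 36
  Event 4 (restock 20): 0 + 20 = 20
  Event 5 (sale 21): sell min(21,20)=20. stock: 20 - 20 = 0. total_sold = 56
  Event 6 (restock 7): 0 + 7 = 7
  Event 7 (restock 18): 7 + 18 = 25
  Event 8 (restock 23): 25 + 23 = 48
Final: stock = 48, total_sold = 56

Checking against threshold 6:
  After event 1: stock=19 > 6
  After event 2: stock=0 <= 6 -> ALERT
  After event 3: stock=0 <= 6 -> ALERT
  After event 4: stock=20 > 6
  After event 5: stock=0 <= 6 -> ALERT
  After event 6: stock=7 > 6
  After event 7: stock=25 > 6
  After event 8: stock=48 > 6
Alert events: [2, 3, 5]. Count = 3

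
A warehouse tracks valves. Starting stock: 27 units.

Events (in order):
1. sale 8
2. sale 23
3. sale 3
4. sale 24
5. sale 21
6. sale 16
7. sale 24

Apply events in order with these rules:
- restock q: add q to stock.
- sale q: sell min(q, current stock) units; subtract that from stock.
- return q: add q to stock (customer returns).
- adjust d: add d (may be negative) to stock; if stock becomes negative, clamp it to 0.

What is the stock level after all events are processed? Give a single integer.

Answer: 0

Derivation:
Processing events:
Start: stock = 27
  Event 1 (sale 8): sell min(8,27)=8. stock: 27 - 8 = 19. total_sold = 8
  Event 2 (sale 23): sell min(23,19)=19. stock: 19 - 19 = 0. total_sold = 27
  Event 3 (sale 3): sell min(3,0)=0. stock: 0 - 0 = 0. total_sold = 27
  Event 4 (sale 24): sell min(24,0)=0. stock: 0 - 0 = 0. total_sold = 27
  Event 5 (sale 21): sell min(21,0)=0. stock: 0 - 0 = 0. total_sold = 27
  Event 6 (sale 16): sell min(16,0)=0. stock: 0 - 0 = 0. total_sold = 27
  Event 7 (sale 24): sell min(24,0)=0. stock: 0 - 0 = 0. total_sold = 27
Final: stock = 0, total_sold = 27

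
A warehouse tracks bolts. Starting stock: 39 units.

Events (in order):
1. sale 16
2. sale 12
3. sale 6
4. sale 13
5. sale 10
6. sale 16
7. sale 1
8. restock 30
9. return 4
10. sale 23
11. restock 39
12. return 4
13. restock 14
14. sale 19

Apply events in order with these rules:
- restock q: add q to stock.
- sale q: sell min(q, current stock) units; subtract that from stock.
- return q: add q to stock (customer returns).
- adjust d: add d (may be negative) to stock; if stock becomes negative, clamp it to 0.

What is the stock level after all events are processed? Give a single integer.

Answer: 49

Derivation:
Processing events:
Start: stock = 39
  Event 1 (sale 16): sell min(16,39)=16. stock: 39 - 16 = 23. total_sold = 16
  Event 2 (sale 12): sell min(12,23)=12. stock: 23 - 12 = 11. total_sold = 28
  Event 3 (sale 6): sell min(6,11)=6. stock: 11 - 6 = 5. total_sold = 34
  Event 4 (sale 13): sell min(13,5)=5. stock: 5 - 5 = 0. total_sold = 39
  Event 5 (sale 10): sell min(10,0)=0. stock: 0 - 0 = 0. total_sold = 39
  Event 6 (sale 16): sell min(16,0)=0. stock: 0 - 0 = 0. total_sold = 39
  Event 7 (sale 1): sell min(1,0)=0. stock: 0 - 0 = 0. total_sold = 39
  Event 8 (restock 30): 0 + 30 = 30
  Event 9 (return 4): 30 + 4 = 34
  Event 10 (sale 23): sell min(23,34)=23. stock: 34 - 23 = 11. total_sold = 62
  Event 11 (restock 39): 11 + 39 = 50
  Event 12 (return 4): 50 + 4 = 54
  Event 13 (restock 14): 54 + 14 = 68
  Event 14 (sale 19): sell min(19,68)=19. stock: 68 - 19 = 49. total_sold = 81
Final: stock = 49, total_sold = 81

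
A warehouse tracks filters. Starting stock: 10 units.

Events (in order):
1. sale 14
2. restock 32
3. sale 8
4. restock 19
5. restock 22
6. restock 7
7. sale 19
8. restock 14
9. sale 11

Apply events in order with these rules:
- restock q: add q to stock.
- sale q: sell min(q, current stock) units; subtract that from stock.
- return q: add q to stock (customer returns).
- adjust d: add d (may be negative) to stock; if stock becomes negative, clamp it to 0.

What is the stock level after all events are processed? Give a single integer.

Answer: 56

Derivation:
Processing events:
Start: stock = 10
  Event 1 (sale 14): sell min(14,10)=10. stock: 10 - 10 = 0. total_sold = 10
  Event 2 (restock 32): 0 + 32 = 32
  Event 3 (sale 8): sell min(8,32)=8. stock: 32 - 8 = 24. total_sold = 18
  Event 4 (restock 19): 24 + 19 = 43
  Event 5 (restock 22): 43 + 22 = 65
  Event 6 (restock 7): 65 + 7 = 72
  Event 7 (sale 19): sell min(19,72)=19. stock: 72 - 19 = 53. total_sold = 37
  Event 8 (restock 14): 53 + 14 = 67
  Event 9 (sale 11): sell min(11,67)=11. stock: 67 - 11 = 56. total_sold = 48
Final: stock = 56, total_sold = 48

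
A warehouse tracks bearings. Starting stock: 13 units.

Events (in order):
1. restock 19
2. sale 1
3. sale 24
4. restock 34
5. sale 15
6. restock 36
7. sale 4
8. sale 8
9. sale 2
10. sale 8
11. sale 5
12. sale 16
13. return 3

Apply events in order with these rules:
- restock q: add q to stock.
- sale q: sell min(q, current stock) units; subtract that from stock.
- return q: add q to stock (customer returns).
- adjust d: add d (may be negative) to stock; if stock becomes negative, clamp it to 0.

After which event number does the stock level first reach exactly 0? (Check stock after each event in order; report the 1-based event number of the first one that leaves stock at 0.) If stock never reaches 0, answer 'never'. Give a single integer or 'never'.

Processing events:
Start: stock = 13
  Event 1 (restock 19): 13 + 19 = 32
  Event 2 (sale 1): sell min(1,32)=1. stock: 32 - 1 = 31. total_sold = 1
  Event 3 (sale 24): sell min(24,31)=24. stock: 31 - 24 = 7. total_sold = 25
  Event 4 (restock 34): 7 + 34 = 41
  Event 5 (sale 15): sell min(15,41)=15. stock: 41 - 15 = 26. total_sold = 40
  Event 6 (restock 36): 26 + 36 = 62
  Event 7 (sale 4): sell min(4,62)=4. stock: 62 - 4 = 58. total_sold = 44
  Event 8 (sale 8): sell min(8,58)=8. stock: 58 - 8 = 50. total_sold = 52
  Event 9 (sale 2): sell min(2,50)=2. stock: 50 - 2 = 48. total_sold = 54
  Event 10 (sale 8): sell min(8,48)=8. stock: 48 - 8 = 40. total_sold = 62
  Event 11 (sale 5): sell min(5,40)=5. stock: 40 - 5 = 35. total_sold = 67
  Event 12 (sale 16): sell min(16,35)=16. stock: 35 - 16 = 19. total_sold = 83
  Event 13 (return 3): 19 + 3 = 22
Final: stock = 22, total_sold = 83

Stock never reaches 0.

Answer: never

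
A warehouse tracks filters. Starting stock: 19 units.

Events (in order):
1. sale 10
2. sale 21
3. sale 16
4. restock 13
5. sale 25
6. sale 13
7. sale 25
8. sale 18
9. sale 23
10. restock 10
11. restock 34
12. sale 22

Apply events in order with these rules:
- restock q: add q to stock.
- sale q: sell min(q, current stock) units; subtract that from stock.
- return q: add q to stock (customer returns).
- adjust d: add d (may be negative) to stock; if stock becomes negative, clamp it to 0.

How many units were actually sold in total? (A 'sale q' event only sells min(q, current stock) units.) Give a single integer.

Answer: 54

Derivation:
Processing events:
Start: stock = 19
  Event 1 (sale 10): sell min(10,19)=10. stock: 19 - 10 = 9. total_sold = 10
  Event 2 (sale 21): sell min(21,9)=9. stock: 9 - 9 = 0. total_sold = 19
  Event 3 (sale 16): sell min(16,0)=0. stock: 0 - 0 = 0. total_sold = 19
  Event 4 (restock 13): 0 + 13 = 13
  Event 5 (sale 25): sell min(25,13)=13. stock: 13 - 13 = 0. total_sold = 32
  Event 6 (sale 13): sell min(13,0)=0. stock: 0 - 0 = 0. total_sold = 32
  Event 7 (sale 25): sell min(25,0)=0. stock: 0 - 0 = 0. total_sold = 32
  Event 8 (sale 18): sell min(18,0)=0. stock: 0 - 0 = 0. total_sold = 32
  Event 9 (sale 23): sell min(23,0)=0. stock: 0 - 0 = 0. total_sold = 32
  Event 10 (restock 10): 0 + 10 = 10
  Event 11 (restock 34): 10 + 34 = 44
  Event 12 (sale 22): sell min(22,44)=22. stock: 44 - 22 = 22. total_sold = 54
Final: stock = 22, total_sold = 54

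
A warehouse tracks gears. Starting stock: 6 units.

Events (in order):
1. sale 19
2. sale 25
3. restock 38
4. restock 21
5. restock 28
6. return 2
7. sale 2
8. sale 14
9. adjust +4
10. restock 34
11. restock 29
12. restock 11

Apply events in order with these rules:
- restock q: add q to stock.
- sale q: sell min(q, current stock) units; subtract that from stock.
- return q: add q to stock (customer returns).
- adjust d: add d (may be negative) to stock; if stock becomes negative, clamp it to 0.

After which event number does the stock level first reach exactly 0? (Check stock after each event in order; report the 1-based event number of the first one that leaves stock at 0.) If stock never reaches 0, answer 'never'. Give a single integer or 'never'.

Processing events:
Start: stock = 6
  Event 1 (sale 19): sell min(19,6)=6. stock: 6 - 6 = 0. total_sold = 6
  Event 2 (sale 25): sell min(25,0)=0. stock: 0 - 0 = 0. total_sold = 6
  Event 3 (restock 38): 0 + 38 = 38
  Event 4 (restock 21): 38 + 21 = 59
  Event 5 (restock 28): 59 + 28 = 87
  Event 6 (return 2): 87 + 2 = 89
  Event 7 (sale 2): sell min(2,89)=2. stock: 89 - 2 = 87. total_sold = 8
  Event 8 (sale 14): sell min(14,87)=14. stock: 87 - 14 = 73. total_sold = 22
  Event 9 (adjust +4): 73 + 4 = 77
  Event 10 (restock 34): 77 + 34 = 111
  Event 11 (restock 29): 111 + 29 = 140
  Event 12 (restock 11): 140 + 11 = 151
Final: stock = 151, total_sold = 22

First zero at event 1.

Answer: 1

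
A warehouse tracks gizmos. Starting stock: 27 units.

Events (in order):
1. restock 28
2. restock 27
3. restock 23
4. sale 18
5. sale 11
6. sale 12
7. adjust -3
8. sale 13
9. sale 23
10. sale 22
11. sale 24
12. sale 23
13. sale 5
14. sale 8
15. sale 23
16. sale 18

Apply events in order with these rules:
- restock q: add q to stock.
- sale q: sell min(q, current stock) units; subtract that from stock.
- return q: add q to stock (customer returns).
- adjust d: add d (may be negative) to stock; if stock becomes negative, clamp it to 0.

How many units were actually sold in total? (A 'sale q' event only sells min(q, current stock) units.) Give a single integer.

Processing events:
Start: stock = 27
  Event 1 (restock 28): 27 + 28 = 55
  Event 2 (restock 27): 55 + 27 = 82
  Event 3 (restock 23): 82 + 23 = 105
  Event 4 (sale 18): sell min(18,105)=18. stock: 105 - 18 = 87. total_sold = 18
  Event 5 (sale 11): sell min(11,87)=11. stock: 87 - 11 = 76. total_sold = 29
  Event 6 (sale 12): sell min(12,76)=12. stock: 76 - 12 = 64. total_sold = 41
  Event 7 (adjust -3): 64 + -3 = 61
  Event 8 (sale 13): sell min(13,61)=13. stock: 61 - 13 = 48. total_sold = 54
  Event 9 (sale 23): sell min(23,48)=23. stock: 48 - 23 = 25. total_sold = 77
  Event 10 (sale 22): sell min(22,25)=22. stock: 25 - 22 = 3. total_sold = 99
  Event 11 (sale 24): sell min(24,3)=3. stock: 3 - 3 = 0. total_sold = 102
  Event 12 (sale 23): sell min(23,0)=0. stock: 0 - 0 = 0. total_sold = 102
  Event 13 (sale 5): sell min(5,0)=0. stock: 0 - 0 = 0. total_sold = 102
  Event 14 (sale 8): sell min(8,0)=0. stock: 0 - 0 = 0. total_sold = 102
  Event 15 (sale 23): sell min(23,0)=0. stock: 0 - 0 = 0. total_sold = 102
  Event 16 (sale 18): sell min(18,0)=0. stock: 0 - 0 = 0. total_sold = 102
Final: stock = 0, total_sold = 102

Answer: 102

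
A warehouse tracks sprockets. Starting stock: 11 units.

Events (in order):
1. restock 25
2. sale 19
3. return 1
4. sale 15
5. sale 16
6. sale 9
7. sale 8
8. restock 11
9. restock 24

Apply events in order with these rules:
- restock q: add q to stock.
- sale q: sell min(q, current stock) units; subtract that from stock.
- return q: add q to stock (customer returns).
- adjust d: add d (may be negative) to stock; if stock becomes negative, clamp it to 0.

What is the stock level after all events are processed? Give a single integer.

Answer: 35

Derivation:
Processing events:
Start: stock = 11
  Event 1 (restock 25): 11 + 25 = 36
  Event 2 (sale 19): sell min(19,36)=19. stock: 36 - 19 = 17. total_sold = 19
  Event 3 (return 1): 17 + 1 = 18
  Event 4 (sale 15): sell min(15,18)=15. stock: 18 - 15 = 3. total_sold = 34
  Event 5 (sale 16): sell min(16,3)=3. stock: 3 - 3 = 0. total_sold = 37
  Event 6 (sale 9): sell min(9,0)=0. stock: 0 - 0 = 0. total_sold = 37
  Event 7 (sale 8): sell min(8,0)=0. stock: 0 - 0 = 0. total_sold = 37
  Event 8 (restock 11): 0 + 11 = 11
  Event 9 (restock 24): 11 + 24 = 35
Final: stock = 35, total_sold = 37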